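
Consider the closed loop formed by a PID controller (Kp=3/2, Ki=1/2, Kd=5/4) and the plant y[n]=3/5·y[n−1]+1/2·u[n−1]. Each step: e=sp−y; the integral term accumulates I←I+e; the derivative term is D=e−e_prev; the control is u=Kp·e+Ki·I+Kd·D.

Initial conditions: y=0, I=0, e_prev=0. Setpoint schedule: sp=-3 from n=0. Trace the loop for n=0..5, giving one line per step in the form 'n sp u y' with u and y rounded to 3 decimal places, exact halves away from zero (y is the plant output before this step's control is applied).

0 -3 -9.750 0.000
1 -3 8.344 -4.875
2 -3 -16.709 1.247
3 -3 17.593 -7.606
4 -3 -29.647 4.233
5 -3 35.214 -12.284

(exact arithmetic carried between steps; '≈' marks a value shown rounded to 6 d.p. or computed from one; I and e_prev carry over from the previous line; the table rounds u and y to 3 d.p., halves away from zero)
n=0: y=0, sp=-3, e=sp−y=-3; I=-3, D=e−e_prev=-3; u=3/2·(-3)+1/2·(-3)+5/4·(-3)=-9.75; next y=3/5·0+1/2·(-9.75)=-4.875
n=1: y=-4.875, sp=-3, e=sp−y=1.875; I=-1.125, D=e−e_prev=4.875; u=3/2·1.875+1/2·(-1.125)+5/4·4.875=8.34375; next y=3/5·(-4.875)+1/2·8.34375=1.246875
n=2: y=1.246875, sp=-3, e=sp−y=-4.246875; I=-5.371875, D=e−e_prev=-6.121875; u=3/2·(-4.246875)+1/2·(-5.371875)+5/4·(-6.121875)≈-16.708594; next y=3/5·1.246875+1/2·(-16.708594)≈-7.606172
n=3: y≈-7.606172, sp=-3, e=sp−y≈4.606172; I≈-0.765703, D=e−e_prev≈8.853047; u=3/2·4.606172+1/2·(-0.765703)+5/4·8.853047≈17.592715; next y=3/5·(-7.606172)+1/2·17.592715≈4.232654
n=4: y≈4.232654, sp=-3, e=sp−y≈-7.232654; I≈-7.998357, D=e−e_prev≈-11.838826; u=3/2·(-7.232654)+1/2·(-7.998357)+5/4·(-11.838826)≈-29.646693; next y=3/5·4.232654+1/2·(-29.646693)≈-12.283754
n=5: y≈-12.283754, sp=-3, e=sp−y≈9.283754; I≈1.285396, D=e−e_prev≈16.516408; u=3/2·9.283754+1/2·1.285396+5/4·16.516408≈35.213839; next y=3/5·(-12.283754)+1/2·35.213839≈10.236667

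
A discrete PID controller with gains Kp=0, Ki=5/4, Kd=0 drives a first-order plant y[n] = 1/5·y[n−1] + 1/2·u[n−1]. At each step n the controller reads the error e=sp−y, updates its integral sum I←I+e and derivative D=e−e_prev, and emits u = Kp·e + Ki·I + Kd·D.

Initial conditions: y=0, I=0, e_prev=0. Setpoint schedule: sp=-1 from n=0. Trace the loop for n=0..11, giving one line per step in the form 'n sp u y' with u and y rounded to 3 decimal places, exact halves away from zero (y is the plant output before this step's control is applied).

0 -1 -1.250 0.000
1 -1 -1.719 -0.625
2 -1 -1.738 -0.984
3 -1 -1.656 -1.066
4 -1 -1.604 -1.041
5 -1 -1.591 -1.010
6 -1 -1.594 -0.998
7 -1 -1.598 -0.997
8 -1 -1.600 -0.999
9 -1 -1.600 -1.000
10 -1 -1.600 -1.000
11 -1 -1.600 -1.000

(exact arithmetic carried between steps; '≈' marks a value shown rounded to 6 d.p. or computed from one; I and e_prev carry over from the previous line; the table rounds u and y to 3 d.p., halves away from zero)
n=0: y=0, sp=-1, e=sp−y=-1; I=-1, D=e−e_prev=-1; u=0·(-1)+5/4·(-1)+0·(-1)=-1.25; next y=1/5·0+1/2·(-1.25)=-0.625
n=1: y=-0.625, sp=-1, e=sp−y=-0.375; I=-1.375, D=e−e_prev=0.625; u=0·(-0.375)+5/4·(-1.375)+0·0.625=-1.71875; next y=1/5·(-0.625)+1/2·(-1.71875)=-0.984375
n=2: y=-0.984375, sp=-1, e=sp−y=-0.015625; I=-1.390625, D=e−e_prev=0.359375; u=0·(-0.015625)+5/4·(-1.390625)+0·0.359375≈-1.738281; next y=1/5·(-0.984375)+1/2·(-1.738281)≈-1.066016
n=3: y≈-1.066016, sp=-1, e=sp−y≈0.066016; I≈-1.324609, D=e−e_prev≈0.081641; u=0·0.066016+5/4·(-1.324609)+0·0.081641≈-1.655762; next y=1/5·(-1.066016)+1/2·(-1.655762)≈-1.041084
n=4: y≈-1.041084, sp=-1, e=sp−y≈0.041084; I≈-1.283525, D=e−e_prev≈-0.024932; u=0·0.041084+5/4·(-1.283525)+0·(-0.024932)≈-1.604407; next y=1/5·(-1.041084)+1/2·(-1.604407)≈-1.010420
n=5: y≈-1.010420, sp=-1, e=sp−y≈0.010420; I≈-1.273105, D=e−e_prev≈-0.030664; u=0·0.010420+5/4·(-1.273105)+0·(-0.030664)≈-1.591382; next y=1/5·(-1.010420)+1/2·(-1.591382)≈-0.997775
n=6: y≈-0.997775, sp=-1, e=sp−y≈-0.002225; I≈-1.275330, D=e−e_prev≈-0.012645; u=0·(-0.002225)+5/4·(-1.275330)+0·(-0.012645)≈-1.594163; next y=1/5·(-0.997775)+1/2·(-1.594163)≈-0.996636
n=7: y≈-0.996636, sp=-1, e=sp−y≈-0.003364; I≈-1.278694, D=e−e_prev≈-0.001138; u=0·(-0.003364)+5/4·(-1.278694)+0·(-0.001138)≈-1.598367; next y=1/5·(-0.996636)+1/2·(-1.598367)≈-0.998511
n=8: y≈-0.998511, sp=-1, e=sp−y≈-0.001489; I≈-1.280183, D=e−e_prev≈0.001875; u=0·(-0.001489)+5/4·(-1.280183)+0·0.001875≈-1.600229; next y=1/5·(-0.998511)+1/2·(-1.600229)≈-0.999817
n=9: y≈-0.999817, sp=-1, e=sp−y≈-0.000183; I≈-1.280366, D=e−e_prev≈0.001306; u=0·(-0.000183)+5/4·(-1.280366)+0·0.001306≈-1.600458; next y=1/5·(-0.999817)+1/2·(-1.600458)≈-1.000192
n=10: y≈-1.000192, sp=-1, e=sp−y≈0.000192; I≈-1.280174, D=e−e_prev≈0.000376; u=0·0.000192+5/4·(-1.280174)+0·0.000376≈-1.600218; next y=1/5·(-1.000192)+1/2·(-1.600218)≈-1.000147
n=11: y≈-1.000147, sp=-1, e=sp−y≈0.000147; I≈-1.280027, D=e−e_prev≈-0.000045; u=0·0.000147+5/4·(-1.280027)+0·(-0.000045)≈-1.600034; next y=1/5·(-1.000147)+1/2·(-1.600034)≈-1.000046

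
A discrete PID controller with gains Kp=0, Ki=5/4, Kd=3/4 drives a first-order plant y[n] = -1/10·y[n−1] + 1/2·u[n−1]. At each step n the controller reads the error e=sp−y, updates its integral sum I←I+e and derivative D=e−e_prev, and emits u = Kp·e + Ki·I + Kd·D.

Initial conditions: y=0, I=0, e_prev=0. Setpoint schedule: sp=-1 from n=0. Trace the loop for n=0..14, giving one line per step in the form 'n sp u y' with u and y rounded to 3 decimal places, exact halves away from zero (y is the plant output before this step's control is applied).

0 -1 -2.000 0.000
1 -1 -0.500 -1.000
2 -1 -2.950 -0.150
3 -1 -0.755 -1.460
4 -1 -3.620 -0.232
5 -1 -0.549 -1.787
6 -1 -4.114 -0.096
7 -1 -0.073 -2.047
8 -1 -4.659 0.168
9 -1 0.572 -2.346
10 -1 -5.365 0.520
11 -1 1.394 -2.734
12 -1 -6.289 0.971
13 -1 2.451 -3.242
14 -1 -7.489 1.550

(exact arithmetic carried between steps; '≈' marks a value shown rounded to 6 d.p. or computed from one; I and e_prev carry over from the previous line; the table rounds u and y to 3 d.p., halves away from zero)
n=0: y=0, sp=-1, e=sp−y=-1; I=-1, D=e−e_prev=-1; u=0·(-1)+5/4·(-1)+3/4·(-1)=-2; next y=-1/10·0+1/2·(-2)=-1
n=1: y=-1, sp=-1, e=sp−y=0; I=-1, D=e−e_prev=1; u=0·0+5/4·(-1)+3/4·1=-0.5; next y=-1/10·(-1)+1/2·(-0.5)=-0.15
n=2: y=-0.15, sp=-1, e=sp−y=-0.85; I=-1.85, D=e−e_prev=-0.85; u=0·(-0.85)+5/4·(-1.85)+3/4·(-0.85)=-2.95; next y=-1/10·(-0.15)+1/2·(-2.95)=-1.46
n=3: y=-1.46, sp=-1, e=sp−y=0.46; I=-1.39, D=e−e_prev=1.31; u=0·0.46+5/4·(-1.39)+3/4·1.31=-0.755; next y=-1/10·(-1.46)+1/2·(-0.755)=-0.2315
n=4: y=-0.2315, sp=-1, e=sp−y=-0.7685; I=-2.1585, D=e−e_prev=-1.2285; u=0·(-0.7685)+5/4·(-2.1585)+3/4·(-1.2285)=-3.6195; next y=-1/10·(-0.2315)+1/2·(-3.6195)=-1.7866
n=5: y=-1.7866, sp=-1, e=sp−y=0.7866; I=-1.3719, D=e−e_prev=1.5551; u=0·0.7866+5/4·(-1.3719)+3/4·1.5551=-0.54855; next y=-1/10·(-1.7866)+1/2·(-0.54855)=-0.095615
n=6: y=-0.095615, sp=-1, e=sp−y=-0.904385; I=-2.276285, D=e−e_prev=-1.690985; u=0·(-0.904385)+5/4·(-2.276285)+3/4·(-1.690985)=-4.113595; next y=-1/10·(-0.095615)+1/2·(-4.113595)=-2.047236
n=7: y=-2.047236, sp=-1, e=sp−y=1.047236; I=-1.229049, D=e−e_prev=1.951621; u=0·1.047236+5/4·(-1.229049)+3/4·1.951621≈-0.072596; next y=-1/10·(-2.047236)+1/2·(-0.072596)≈0.168426
n=8: y≈0.168426, sp=-1, e=sp−y≈-1.168426; I≈-2.397475, D=e−e_prev≈-2.215662; u=0·(-1.168426)+5/4·(-2.397475)+3/4·(-2.215662)≈-4.658590; next y=-1/10·0.168426+1/2·(-4.658590)≈-2.346138
n=9: y≈-2.346138, sp=-1, e=sp−y≈1.346138; I≈-1.051337, D=e−e_prev≈2.514563; u=0·1.346138+5/4·(-1.051337)+3/4·2.514563≈0.571751; next y=-1/10·(-2.346138)+1/2·0.571751≈0.520489
n=10: y≈0.520489, sp=-1, e=sp−y≈-1.520489; I≈-2.571827, D=e−e_prev≈-2.866627; u=0·(-1.520489)+5/4·(-2.571827)+3/4·(-2.866627)≈-5.364753; next y=-1/10·0.520489+1/2·(-5.364753)≈-2.734426
n=11: y≈-2.734426, sp=-1, e=sp−y≈1.734426; I≈-0.837401, D=e−e_prev≈3.254915; u=0·1.734426+5/4·(-0.837401)+3/4·3.254915≈1.394435; next y=-1/10·(-2.734426)+1/2·1.394435≈0.970660
n=12: y≈0.970660, sp=-1, e=sp−y≈-1.970660; I≈-2.808061, D=e−e_prev≈-3.705086; u=0·(-1.970660)+5/4·(-2.808061)+3/4·(-3.705086)≈-6.288890; next y=-1/10·0.970660+1/2·(-6.288890)≈-3.241511
n=13: y≈-3.241511, sp=-1, e=sp−y≈2.241511; I≈-0.566550, D=e−e_prev≈4.212171; u=0·2.241511+5/4·(-0.566550)+3/4·4.212171≈2.450941; next y=-1/10·(-3.241511)+1/2·2.450941≈1.549622
n=14: y≈1.549622, sp=-1, e=sp−y≈-2.549622; I≈-3.116171, D=e−e_prev≈-4.791133; u=0·(-2.549622)+5/4·(-3.116171)+3/4·(-4.791133)≈-7.488564; next y=-1/10·1.549622+1/2·(-7.488564)≈-3.899244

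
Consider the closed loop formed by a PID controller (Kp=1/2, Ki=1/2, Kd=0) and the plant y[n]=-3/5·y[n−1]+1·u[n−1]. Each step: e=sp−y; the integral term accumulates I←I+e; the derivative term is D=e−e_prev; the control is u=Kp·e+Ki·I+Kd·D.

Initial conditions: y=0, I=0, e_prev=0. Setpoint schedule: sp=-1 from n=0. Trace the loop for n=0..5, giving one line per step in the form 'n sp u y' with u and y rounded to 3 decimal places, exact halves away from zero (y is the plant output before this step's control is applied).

0 -1 -1.000 0.000
1 -1 -0.500 -1.000
2 -1 -1.600 0.100
3 -1 -0.390 -1.660
4 -1 -2.326 0.606
5 -1 0.167 -2.690

(exact arithmetic carried between steps; '≈' marks a value shown rounded to 6 d.p. or computed from one; I and e_prev carry over from the previous line; the table rounds u and y to 3 d.p., halves away from zero)
n=0: y=0, sp=-1, e=sp−y=-1; I=-1, D=e−e_prev=-1; u=1/2·(-1)+1/2·(-1)+0·(-1)=-1; next y=-3/5·0+1·(-1)=-1
n=1: y=-1, sp=-1, e=sp−y=0; I=-1, D=e−e_prev=1; u=1/2·0+1/2·(-1)+0·1=-0.5; next y=-3/5·(-1)+1·(-0.5)=0.1
n=2: y=0.1, sp=-1, e=sp−y=-1.1; I=-2.1, D=e−e_prev=-1.1; u=1/2·(-1.1)+1/2·(-2.1)+0·(-1.1)=-1.6; next y=-3/5·0.1+1·(-1.6)=-1.66
n=3: y=-1.66, sp=-1, e=sp−y=0.66; I=-1.44, D=e−e_prev=1.76; u=1/2·0.66+1/2·(-1.44)+0·1.76=-0.39; next y=-3/5·(-1.66)+1·(-0.39)=0.606
n=4: y=0.606, sp=-1, e=sp−y=-1.606; I=-3.046, D=e−e_prev=-2.266; u=1/2·(-1.606)+1/2·(-3.046)+0·(-2.266)=-2.326; next y=-3/5·0.606+1·(-2.326)=-2.6896
n=5: y=-2.6896, sp=-1, e=sp−y=1.6896; I=-1.3564, D=e−e_prev=3.2956; u=1/2·1.6896+1/2·(-1.3564)+0·3.2956=0.1666; next y=-3/5·(-2.6896)+1·0.1666=1.78036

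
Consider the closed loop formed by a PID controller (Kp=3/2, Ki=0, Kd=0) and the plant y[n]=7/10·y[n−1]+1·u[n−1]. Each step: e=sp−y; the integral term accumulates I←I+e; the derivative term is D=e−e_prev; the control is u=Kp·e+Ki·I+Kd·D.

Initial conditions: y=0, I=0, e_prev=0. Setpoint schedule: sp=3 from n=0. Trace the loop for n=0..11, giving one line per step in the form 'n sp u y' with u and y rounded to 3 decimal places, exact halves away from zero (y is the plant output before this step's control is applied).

0 3 4.500 0.000
1 3 -2.250 4.500
2 3 3.150 0.900
3 3 -1.170 3.780
4 3 2.286 1.476
5 3 -0.479 3.319
6 3 1.733 1.845
7 3 -0.036 3.024
8 3 1.379 2.081
9 3 0.247 2.836
10 3 1.153 2.232
11 3 0.428 2.715

(exact arithmetic carried between steps; '≈' marks a value shown rounded to 6 d.p. or computed from one; I and e_prev carry over from the previous line; the table rounds u and y to 3 d.p., halves away from zero)
n=0: y=0, sp=3, e=sp−y=3; I=3, D=e−e_prev=3; u=3/2·3+0·3+0·3=4.5; next y=7/10·0+1·4.5=4.5
n=1: y=4.5, sp=3, e=sp−y=-1.5; I=1.5, D=e−e_prev=-4.5; u=3/2·(-1.5)+0·1.5+0·(-4.5)=-2.25; next y=7/10·4.5+1·(-2.25)=0.9
n=2: y=0.9, sp=3, e=sp−y=2.1; I=3.6, D=e−e_prev=3.6; u=3/2·2.1+0·3.6+0·3.6=3.15; next y=7/10·0.9+1·3.15=3.78
n=3: y=3.78, sp=3, e=sp−y=-0.78; I=2.82, D=e−e_prev=-2.88; u=3/2·(-0.78)+0·2.82+0·(-2.88)=-1.17; next y=7/10·3.78+1·(-1.17)=1.476
n=4: y=1.476, sp=3, e=sp−y=1.524; I=4.344, D=e−e_prev=2.304; u=3/2·1.524+0·4.344+0·2.304=2.286; next y=7/10·1.476+1·2.286=3.3192
n=5: y=3.3192, sp=3, e=sp−y=-0.3192; I=4.0248, D=e−e_prev=-1.8432; u=3/2·(-0.3192)+0·4.0248+0·(-1.8432)=-0.4788; next y=7/10·3.3192+1·(-0.4788)=1.84464
n=6: y=1.84464, sp=3, e=sp−y=1.15536; I=5.18016, D=e−e_prev=1.47456; u=3/2·1.15536+0·5.18016+0·1.47456=1.73304; next y=7/10·1.84464+1·1.73304=3.024288
n=7: y=3.024288, sp=3, e=sp−y=-0.024288; I=5.155872, D=e−e_prev=-1.179648; u=3/2·(-0.024288)+0·5.155872+0·(-1.179648)=-0.036432; next y=7/10·3.024288+1·(-0.036432)≈2.080570
n=8: y≈2.080570, sp=3, e=sp−y≈0.919430; I≈6.075302, D=e−e_prev≈0.943718; u=3/2·0.919430+0·6.075302+0·0.943718≈1.379146; next y=7/10·2.080570+1·1.379146≈2.835544
n=9: y≈2.835544, sp=3, e=sp−y≈0.164456; I≈6.239758, D=e−e_prev≈-0.754975; u=3/2·0.164456+0·6.239758+0·(-0.754975)≈0.246684; next y=7/10·2.835544+1·0.246684≈2.231565
n=10: y≈2.231565, sp=3, e=sp−y≈0.768435; I≈7.008194, D=e−e_prev≈0.603980; u=3/2·0.768435+0·7.008194+0·0.603980≈1.152653; next y=7/10·2.231565+1·1.152653≈2.714748
n=11: y≈2.714748, sp=3, e=sp−y≈0.285252; I≈7.293445, D=e−e_prev≈-0.483184; u=3/2·0.285252+0·7.293445+0·(-0.483184)≈0.427877; next y=7/10·2.714748+1·0.427877≈2.328201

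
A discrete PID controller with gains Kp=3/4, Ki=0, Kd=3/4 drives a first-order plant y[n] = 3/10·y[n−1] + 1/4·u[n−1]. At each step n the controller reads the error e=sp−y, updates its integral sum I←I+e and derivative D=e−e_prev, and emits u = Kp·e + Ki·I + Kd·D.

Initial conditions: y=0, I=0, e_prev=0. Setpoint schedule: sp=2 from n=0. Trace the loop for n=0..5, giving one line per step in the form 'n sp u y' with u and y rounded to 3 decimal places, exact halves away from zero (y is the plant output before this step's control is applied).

(exact arithmetic carried between steps; '≈' marks a value shown rounded to 6 d.p. or computed from one; I and e_prev carry over from the previous line; the table rounds u and y to 3 d.p., halves away from zero)
n=0: y=0, sp=2, e=sp−y=2; I=2, D=e−e_prev=2; u=3/4·2+0·2+3/4·2=3; next y=3/10·0+1/4·3=0.75
n=1: y=0.75, sp=2, e=sp−y=1.25; I=3.25, D=e−e_prev=-0.75; u=3/4·1.25+0·3.25+3/4·(-0.75)=0.375; next y=3/10·0.75+1/4·0.375=0.31875
n=2: y=0.31875, sp=2, e=sp−y=1.68125; I=4.93125, D=e−e_prev=0.43125; u=3/4·1.68125+0·4.93125+3/4·0.43125=1.584375; next y=3/10·0.31875+1/4·1.584375≈0.491719
n=3: y≈0.491719, sp=2, e=sp−y≈1.508281; I≈6.439531, D=e−e_prev≈-0.172969; u=3/4·1.508281+0·6.439531+3/4·(-0.172969)≈1.001484; next y=3/10·0.491719+1/4·1.001484≈0.397887
n=4: y≈0.397887, sp=2, e=sp−y≈1.602113; I≈8.041645, D=e−e_prev≈0.093832; u=3/4·1.602113+0·8.041645+3/4·0.093832≈1.271959; next y=3/10·0.397887+1/4·1.271959≈0.437356
n=5: y≈0.437356, sp=2, e=sp−y≈1.562644; I≈9.604289, D=e−e_prev≈-0.039469; u=3/4·1.562644+0·9.604289+3/4·(-0.039469)≈1.142381; next y=3/10·0.437356+1/4·1.142381≈0.416802

0 2 3.000 0.000
1 2 0.375 0.750
2 2 1.584 0.319
3 2 1.001 0.492
4 2 1.272 0.398
5 2 1.142 0.437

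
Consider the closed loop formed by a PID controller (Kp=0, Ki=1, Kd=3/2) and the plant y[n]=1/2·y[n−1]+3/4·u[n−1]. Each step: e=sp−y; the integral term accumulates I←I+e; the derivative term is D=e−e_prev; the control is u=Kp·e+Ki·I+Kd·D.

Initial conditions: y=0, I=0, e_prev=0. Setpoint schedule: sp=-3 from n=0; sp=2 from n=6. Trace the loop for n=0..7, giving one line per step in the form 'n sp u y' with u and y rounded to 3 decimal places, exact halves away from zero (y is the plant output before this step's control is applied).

(exact arithmetic carried between steps; '≈' marks a value shown rounded to 6 d.p. or computed from one; I and e_prev carry over from the previous line; the table rounds u and y to 3 d.p., halves away from zero)
n=0: y=0, sp=-3, e=sp−y=-3; I=-3, D=e−e_prev=-3; u=0·(-3)+1·(-3)+3/2·(-3)=-7.5; next y=1/2·0+3/4·(-7.5)=-5.625
n=1: y=-5.625, sp=-3, e=sp−y=2.625; I=-0.375, D=e−e_prev=5.625; u=0·2.625+1·(-0.375)+3/2·5.625=8.0625; next y=1/2·(-5.625)+3/4·8.0625=3.234375
n=2: y=3.234375, sp=-3, e=sp−y=-6.234375; I=-6.609375, D=e−e_prev=-8.859375; u=0·(-6.234375)+1·(-6.609375)+3/2·(-8.859375)≈-19.898438; next y=1/2·3.234375+3/4·(-19.898438)≈-13.306641
n=3: y≈-13.306641, sp=-3, e=sp−y≈10.306641; I≈3.697266, D=e−e_prev≈16.541016; u=0·10.306641+1·3.697266+3/2·16.541016≈28.508789; next y=1/2·(-13.306641)+3/4·28.508789≈14.728271
n=4: y≈14.728271, sp=-3, e=sp−y≈-17.728271; I≈-14.031006, D=e−e_prev≈-28.034912; u=0·(-17.728271)+1·(-14.031006)+3/2·(-28.034912)≈-56.083374; next y=1/2·14.728271+3/4·(-56.083374)≈-34.698395
n=5: y≈-34.698395, sp=-3, e=sp−y≈31.698395; I≈17.667389, D=e−e_prev≈49.426666; u=0·31.698395+1·17.667389+3/2·49.426666≈91.807388; next y=1/2·(-34.698395)+3/4·91.807388≈51.506344
n=6: y≈51.506344, sp=2, e=sp−y≈-49.506344; I≈-31.838955, D=e−e_prev≈-81.204739; u=0·(-49.506344)+1·(-31.838955)+3/2·(-81.204739)≈-153.646063; next y=1/2·51.506344+3/4·(-153.646063)≈-89.481375
n=7: y≈-89.481375, sp=2, e=sp−y≈91.481375; I≈59.642420, D=e−e_prev≈140.987719; u=0·91.481375+1·59.642420+3/2·140.987719≈271.123999; next y=1/2·(-89.481375)+3/4·271.123999≈158.602312

0 -3 -7.500 0.000
1 -3 8.063 -5.625
2 -3 -19.898 3.234
3 -3 28.509 -13.307
4 -3 -56.083 14.728
5 -3 91.807 -34.698
6 2 -153.646 51.506
7 2 271.124 -89.481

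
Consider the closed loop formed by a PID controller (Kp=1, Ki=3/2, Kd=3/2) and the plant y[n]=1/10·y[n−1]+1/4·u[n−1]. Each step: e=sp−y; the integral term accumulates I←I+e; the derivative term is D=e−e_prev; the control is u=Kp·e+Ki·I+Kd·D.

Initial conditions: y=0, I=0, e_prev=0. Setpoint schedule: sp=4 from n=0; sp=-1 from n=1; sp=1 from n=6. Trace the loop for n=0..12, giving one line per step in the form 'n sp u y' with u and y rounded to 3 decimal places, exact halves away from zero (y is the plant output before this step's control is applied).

0 4 16.000 0.000
1 -1 -20.000 4.000
2 -1 20.400 -4.600
3 -1 -24.060 4.640
4 -1 22.104 -5.551
5 -1 -28.444 4.971
6 1 32.722 -6.614
7 1 -32.766 7.519
8 1 38.489 -7.440
9 1 -36.561 8.878
10 1 44.622 -8.252
11 1 -41.526 10.330
12 1 51.067 -9.349

(exact arithmetic carried between steps; '≈' marks a value shown rounded to 6 d.p. or computed from one; I and e_prev carry over from the previous line; the table rounds u and y to 3 d.p., halves away from zero)
n=0: y=0, sp=4, e=sp−y=4; I=4, D=e−e_prev=4; u=1·4+3/2·4+3/2·4=16; next y=1/10·0+1/4·16=4
n=1: y=4, sp=-1, e=sp−y=-5; I=-1, D=e−e_prev=-9; u=1·(-5)+3/2·(-1)+3/2·(-9)=-20; next y=1/10·4+1/4·(-20)=-4.6
n=2: y=-4.6, sp=-1, e=sp−y=3.6; I=2.6, D=e−e_prev=8.6; u=1·3.6+3/2·2.6+3/2·8.6=20.4; next y=1/10·(-4.6)+1/4·20.4=4.64
n=3: y=4.64, sp=-1, e=sp−y=-5.64; I=-3.04, D=e−e_prev=-9.24; u=1·(-5.64)+3/2·(-3.04)+3/2·(-9.24)=-24.06; next y=1/10·4.64+1/4·(-24.06)=-5.551
n=4: y=-5.551, sp=-1, e=sp−y=4.551; I=1.511, D=e−e_prev=10.191; u=1·4.551+3/2·1.511+3/2·10.191=22.104; next y=1/10·(-5.551)+1/4·22.104=4.9709
n=5: y=4.9709, sp=-1, e=sp−y=-5.9709; I=-4.4599, D=e−e_prev=-10.5219; u=1·(-5.9709)+3/2·(-4.4599)+3/2·(-10.5219)=-28.4436; next y=1/10·4.9709+1/4·(-28.4436)=-6.61381
n=6: y=-6.61381, sp=1, e=sp−y=7.61381; I=3.15391, D=e−e_prev=13.58471; u=1·7.61381+3/2·3.15391+3/2·13.58471=32.72174; next y=1/10·(-6.61381)+1/4·32.72174=7.519054
n=7: y=7.519054, sp=1, e=sp−y=-6.519054; I=-3.365144, D=e−e_prev=-14.132864; u=1·(-6.519054)+3/2·(-3.365144)+3/2·(-14.132864)=-32.766066; next y=1/10·7.519054+1/4·(-32.766066)≈-7.439611
n=8: y≈-7.439611, sp=1, e=sp−y≈8.439611; I≈5.074467, D=e−e_prev≈14.958665; u=1·8.439611+3/2·5.074467+3/2·14.958665≈38.489309; next y=1/10·(-7.439611)+1/4·38.489309≈8.878366
n=9: y≈8.878366, sp=1, e=sp−y≈-7.878366; I≈-2.803899, D=e−e_prev≈-16.317977; u=1·(-7.878366)+3/2·(-2.803899)+3/2·(-16.317977)≈-36.561181; next y=1/10·8.878366+1/4·(-36.561181)≈-8.252459
n=10: y≈-8.252459, sp=1, e=sp−y≈9.252459; I≈6.448559, D=e−e_prev≈17.130825; u=1·9.252459+3/2·6.448559+3/2·17.130825≈44.621535; next y=1/10·(-8.252459)+1/4·44.621535≈10.330138
n=11: y≈10.330138, sp=1, e=sp−y≈-9.330138; I≈-2.881578, D=e−e_prev≈-18.582597; u=1·(-9.330138)+3/2·(-2.881578)+3/2·(-18.582597)≈-41.526400; next y=1/10·10.330138+1/4·(-41.526400)≈-9.348586
n=12: y≈-9.348586, sp=1, e=sp−y≈10.348586; I≈7.467008, D=e−e_prev≈19.678724; u=1·10.348586+3/2·7.467008+3/2·19.678724≈51.067184; next y=1/10·(-9.348586)+1/4·51.067184≈11.831937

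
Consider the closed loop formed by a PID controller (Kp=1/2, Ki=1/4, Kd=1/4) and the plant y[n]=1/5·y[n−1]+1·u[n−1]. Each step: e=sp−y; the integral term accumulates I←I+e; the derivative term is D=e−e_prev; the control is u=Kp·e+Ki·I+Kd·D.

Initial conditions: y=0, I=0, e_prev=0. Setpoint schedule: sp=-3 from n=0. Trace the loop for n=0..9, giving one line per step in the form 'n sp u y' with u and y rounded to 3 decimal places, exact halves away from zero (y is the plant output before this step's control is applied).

(exact arithmetic carried between steps; '≈' marks a value shown rounded to 6 d.p. or computed from one; I and e_prev carry over from the previous line; the table rounds u and y to 3 d.p., halves away from zero)
n=0: y=0, sp=-3, e=sp−y=-3; I=-3, D=e−e_prev=-3; u=1/2·(-3)+1/4·(-3)+1/4·(-3)=-3; next y=1/5·0+1·(-3)=-3
n=1: y=-3, sp=-3, e=sp−y=0; I=-3, D=e−e_prev=3; u=1/2·0+1/4·(-3)+1/4·3=0; next y=1/5·(-3)+1·0=-0.6
n=2: y=-0.6, sp=-3, e=sp−y=-2.4; I=-5.4, D=e−e_prev=-2.4; u=1/2·(-2.4)+1/4·(-5.4)+1/4·(-2.4)=-3.15; next y=1/5·(-0.6)+1·(-3.15)=-3.27
n=3: y=-3.27, sp=-3, e=sp−y=0.27; I=-5.13, D=e−e_prev=2.67; u=1/2·0.27+1/4·(-5.13)+1/4·2.67=-0.48; next y=1/5·(-3.27)+1·(-0.48)=-1.134
n=4: y=-1.134, sp=-3, e=sp−y=-1.866; I=-6.996, D=e−e_prev=-2.136; u=1/2·(-1.866)+1/4·(-6.996)+1/4·(-2.136)=-3.216; next y=1/5·(-1.134)+1·(-3.216)=-3.4428
n=5: y=-3.4428, sp=-3, e=sp−y=0.4428; I=-6.5532, D=e−e_prev=2.3088; u=1/2·0.4428+1/4·(-6.5532)+1/4·2.3088=-0.8397; next y=1/5·(-3.4428)+1·(-0.8397)=-1.52826
n=6: y=-1.52826, sp=-3, e=sp−y=-1.47174; I=-8.02494, D=e−e_prev=-1.91454; u=1/2·(-1.47174)+1/4·(-8.02494)+1/4·(-1.91454)=-3.22074; next y=1/5·(-1.52826)+1·(-3.22074)=-3.526392
n=7: y=-3.526392, sp=-3, e=sp−y=0.526392; I=-7.498548, D=e−e_prev=1.998132; u=1/2·0.526392+1/4·(-7.498548)+1/4·1.998132=-1.111908; next y=1/5·(-3.526392)+1·(-1.111908)≈-1.817186
n=8: y≈-1.817186, sp=-3, e=sp−y≈-1.182814; I≈-8.681362, D=e−e_prev≈-1.709206; u=1/2·(-1.182814)+1/4·(-8.681362)+1/4·(-1.709206)≈-3.189049; next y=1/5·(-1.817186)+1·(-3.189049)≈-3.552486
n=9: y≈-3.552486, sp=-3, e=sp−y≈0.552486; I≈-8.128876, D=e−e_prev≈1.735299; u=1/2·0.552486+1/4·(-8.128876)+1/4·1.735299≈-1.322151; next y=1/5·(-3.552486)+1·(-1.322151)≈-2.032648

0 -3 -3.000 0.000
1 -3 0.000 -3.000
2 -3 -3.150 -0.600
3 -3 -0.480 -3.270
4 -3 -3.216 -1.134
5 -3 -0.840 -3.443
6 -3 -3.221 -1.528
7 -3 -1.112 -3.526
8 -3 -3.189 -1.817
9 -3 -1.322 -3.552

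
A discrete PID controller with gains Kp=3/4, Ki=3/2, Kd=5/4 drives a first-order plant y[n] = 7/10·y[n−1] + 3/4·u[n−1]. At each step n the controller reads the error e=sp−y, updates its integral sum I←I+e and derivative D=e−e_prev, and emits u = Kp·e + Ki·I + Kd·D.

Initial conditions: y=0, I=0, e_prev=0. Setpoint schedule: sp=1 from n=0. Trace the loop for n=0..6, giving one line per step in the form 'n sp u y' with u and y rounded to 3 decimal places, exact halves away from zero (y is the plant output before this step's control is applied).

(exact arithmetic carried between steps; '≈' marks a value shown rounded to 6 d.p. or computed from one; I and e_prev carry over from the previous line; the table rounds u and y to 3 d.p., halves away from zero)
n=0: y=0, sp=1, e=sp−y=1; I=1, D=e−e_prev=1; u=3/4·1+3/2·1+5/4·1=3.5; next y=7/10·0+3/4·3.5=2.625
n=1: y=2.625, sp=1, e=sp−y=-1.625; I=-0.625, D=e−e_prev=-2.625; u=3/4·(-1.625)+3/2·(-0.625)+5/4·(-2.625)=-5.4375; next y=7/10·2.625+3/4·(-5.4375)=-2.240625
n=2: y=-2.240625, sp=1, e=sp−y=3.240625; I=2.615625, D=e−e_prev=4.865625; u=3/4·3.240625+3/2·2.615625+5/4·4.865625≈12.435938; next y=7/10·(-2.240625)+3/4·12.435938≈7.758516
n=3: y≈7.758516, sp=1, e=sp−y≈-6.758516; I≈-4.142891, D=e−e_prev≈-9.999141; u=3/4·(-6.758516)+3/2·(-4.142891)+5/4·(-9.999141)≈-23.782148; next y=7/10·7.758516+3/4·(-23.782148)≈-12.405650
n=4: y≈-12.405650, sp=1, e=sp−y≈13.405650; I≈9.262760, D=e−e_prev≈20.164166; u=3/4·13.405650+3/2·9.262760+5/4·20.164166≈49.153585; next y=7/10·(-12.405650)+3/4·49.153585≈28.181233
n=5: y≈28.181233, sp=1, e=sp−y≈-27.181233; I≈-17.918474, D=e−e_prev≈-40.586884; u=3/4·(-27.181233)+3/2·(-17.918474)+5/4·(-40.586884)≈-97.997240; next y=7/10·28.181233+3/4·(-97.997240)≈-53.771067
n=6: y≈-53.771067, sp=1, e=sp−y≈54.771067; I≈36.852593, D=e−e_prev≈81.952300; u=3/4·54.771067+3/2·36.852593+5/4·81.952300≈198.797565; next y=7/10·(-53.771067)+3/4·198.797565≈111.458427

0 1 3.500 0.000
1 1 -5.438 2.625
2 1 12.436 -2.241
3 1 -23.782 7.759
4 1 49.154 -12.406
5 1 -97.997 28.181
6 1 198.798 -53.771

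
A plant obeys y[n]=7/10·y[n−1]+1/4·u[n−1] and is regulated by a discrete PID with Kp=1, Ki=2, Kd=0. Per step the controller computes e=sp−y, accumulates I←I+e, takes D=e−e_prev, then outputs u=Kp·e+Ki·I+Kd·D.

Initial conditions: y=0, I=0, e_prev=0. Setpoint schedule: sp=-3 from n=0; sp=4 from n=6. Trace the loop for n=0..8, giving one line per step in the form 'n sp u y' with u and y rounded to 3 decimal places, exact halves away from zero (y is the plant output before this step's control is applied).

(exact arithmetic carried between steps; '≈' marks a value shown rounded to 6 d.p. or computed from one; I and e_prev carry over from the previous line; the table rounds u and y to 3 d.p., halves away from zero)
n=0: y=0, sp=-3, e=sp−y=-3; I=-3, D=e−e_prev=-3; u=1·(-3)+2·(-3)+0·(-3)=-9; next y=7/10·0+1/4·(-9)=-2.25
n=1: y=-2.25, sp=-3, e=sp−y=-0.75; I=-3.75, D=e−e_prev=2.25; u=1·(-0.75)+2·(-3.75)+0·2.25=-8.25; next y=7/10·(-2.25)+1/4·(-8.25)=-3.6375
n=2: y=-3.6375, sp=-3, e=sp−y=0.6375; I=-3.1125, D=e−e_prev=1.3875; u=1·0.6375+2·(-3.1125)+0·1.3875=-5.5875; next y=7/10·(-3.6375)+1/4·(-5.5875)=-3.943125
n=3: y=-3.943125, sp=-3, e=sp−y=0.943125; I=-2.169375, D=e−e_prev=0.305625; u=1·0.943125+2·(-2.169375)+0·0.305625=-3.395625; next y=7/10·(-3.943125)+1/4·(-3.395625)≈-3.609094
n=4: y≈-3.609094, sp=-3, e=sp−y≈0.609094; I≈-1.560281, D=e−e_prev≈-0.334031; u=1·0.609094+2·(-1.560281)+0·(-0.334031)≈-2.511469; next y=7/10·(-3.609094)+1/4·(-2.511469)≈-3.154233
n=5: y≈-3.154233, sp=-3, e=sp−y≈0.154233; I≈-1.406048, D=e−e_prev≈-0.454861; u=1·0.154233+2·(-1.406048)+0·(-0.454861)≈-2.657864; next y=7/10·(-3.154233)+1/4·(-2.657864)≈-2.872429
n=6: y≈-2.872429, sp=4, e=sp−y≈6.872429; I≈5.466381, D=e−e_prev≈6.718196; u=1·6.872429+2·5.466381+0·6.718196≈17.805190; next y=7/10·(-2.872429)+1/4·17.805190≈2.440597
n=7: y≈2.440597, sp=4, e=sp−y≈1.559403; I≈7.025783, D=e−e_prev≈-5.313026; u=1·1.559403+2·7.025783+0·(-5.313026)≈15.610969; next y=7/10·2.440597+1/4·15.610969≈5.611160
n=8: y≈5.611160, sp=4, e=sp−y≈-1.611160; I≈5.414623, D=e−e_prev≈-3.170563; u=1·(-1.611160)+2·5.414623+0·(-3.170563)≈9.218085; next y=7/10·5.611160+1/4·9.218085≈6.232334

0 -3 -9.000 0.000
1 -3 -8.250 -2.250
2 -3 -5.588 -3.638
3 -3 -3.396 -3.943
4 -3 -2.511 -3.609
5 -3 -2.658 -3.154
6 4 17.805 -2.872
7 4 15.611 2.441
8 4 9.218 5.611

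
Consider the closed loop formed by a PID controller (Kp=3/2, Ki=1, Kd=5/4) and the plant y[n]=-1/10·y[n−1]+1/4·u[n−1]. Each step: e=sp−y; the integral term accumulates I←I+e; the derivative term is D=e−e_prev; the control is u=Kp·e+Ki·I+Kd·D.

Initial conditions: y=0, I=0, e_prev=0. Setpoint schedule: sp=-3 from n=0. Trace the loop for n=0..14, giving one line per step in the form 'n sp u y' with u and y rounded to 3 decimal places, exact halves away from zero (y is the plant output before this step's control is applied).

0 -3 -11.250 0.000
1 -3 0.047 -2.813
2 -3 -15.302 0.293
3 -3 0.841 -3.855
4 -3 -20.178 0.596
5 -3 3.164 -5.104
6 -3 -25.877 1.301
7 -3 7.456 -6.599
8 -3 -33.033 2.524
9 -3 14.227 -8.511
10 -3 -42.500 4.408
11 -3 24.266 -11.066
12 -3 -55.406 7.173
13 -3 38.752 -14.569
14 -3 -73.283 11.145

(exact arithmetic carried between steps; '≈' marks a value shown rounded to 6 d.p. or computed from one; I and e_prev carry over from the previous line; the table rounds u and y to 3 d.p., halves away from zero)
n=0: y=0, sp=-3, e=sp−y=-3; I=-3, D=e−e_prev=-3; u=3/2·(-3)+1·(-3)+5/4·(-3)=-11.25; next y=-1/10·0+1/4·(-11.25)=-2.8125
n=1: y=-2.8125, sp=-3, e=sp−y=-0.1875; I=-3.1875, D=e−e_prev=2.8125; u=3/2·(-0.1875)+1·(-3.1875)+5/4·2.8125=0.046875; next y=-1/10·(-2.8125)+1/4·0.046875≈0.292969
n=2: y≈0.292969, sp=-3, e=sp−y≈-3.292969; I≈-6.480469, D=e−e_prev≈-3.105469; u=3/2·(-3.292969)+1·(-6.480469)+5/4·(-3.105469)≈-15.301758; next y=-1/10·0.292969+1/4·(-15.301758)≈-3.854736
n=3: y≈-3.854736, sp=-3, e=sp−y≈0.854736; I≈-5.625732, D=e−e_prev≈4.147705; u=3/2·0.854736+1·(-5.625732)+5/4·4.147705≈0.841003; next y=-1/10·(-3.854736)+1/4·0.841003≈0.595724
n=4: y≈0.595724, sp=-3, e=sp−y≈-3.595724; I≈-9.221457, D=e−e_prev≈-4.450461; u=3/2·(-3.595724)+1·(-9.221457)+5/4·(-4.450461)≈-20.178120; next y=-1/10·0.595724+1/4·(-20.178120)≈-5.104102
n=5: y≈-5.104102, sp=-3, e=sp−y≈2.104102; I≈-7.117355, D=e−e_prev≈5.699827; u=3/2·2.104102+1·(-7.117355)+5/4·5.699827≈3.163583; next y=-1/10·(-5.104102)+1/4·3.163583≈1.301306
n=6: y≈1.301306, sp=-3, e=sp−y≈-4.301306; I≈-11.418660, D=e−e_prev≈-6.405408; u=3/2·(-4.301306)+1·(-11.418660)+5/4·(-6.405408)≈-25.877380; next y=-1/10·1.301306+1/4·(-25.877380)≈-6.599475
n=7: y≈-6.599475, sp=-3, e=sp−y≈3.599475; I≈-7.819185, D=e−e_prev≈7.900781; u=3/2·3.599475+1·(-7.819185)+5/4·7.900781≈7.456005; next y=-1/10·(-6.599475)+1/4·7.456005≈2.523949
n=8: y≈2.523949, sp=-3, e=sp−y≈-5.523949; I≈-13.343134, D=e−e_prev≈-9.123424; u=3/2·(-5.523949)+1·(-13.343134)+5/4·(-9.123424)≈-33.033337; next y=-1/10·2.523949+1/4·(-33.033337)≈-8.510729
n=9: y≈-8.510729, sp=-3, e=sp−y≈5.510729; I≈-7.832405, D=e−e_prev≈11.034678; u=3/2·5.510729+1·(-7.832405)+5/4·11.034678≈14.227037; next y=-1/10·(-8.510729)+1/4·14.227037≈4.407832
n=10: y≈4.407832, sp=-3, e=sp−y≈-7.407832; I≈-15.240237, D=e−e_prev≈-12.918561; u=3/2·(-7.407832)+1·(-15.240237)+5/4·(-12.918561)≈-42.500186; next y=-1/10·4.407832+1/4·(-42.500186)≈-11.065830
n=11: y≈-11.065830, sp=-3, e=sp−y≈8.065830; I≈-7.174407, D=e−e_prev≈15.473662; u=3/2·8.065830+1·(-7.174407)+5/4·15.473662≈24.266415; next y=-1/10·(-11.065830)+1/4·24.266415≈7.173187
n=12: y≈7.173187, sp=-3, e=sp−y≈-10.173187; I≈-17.347594, D=e−e_prev≈-18.239017; u=3/2·(-10.173187)+1·(-17.347594)+5/4·(-18.239017)≈-55.406145; next y=-1/10·7.173187+1/4·(-55.406145)≈-14.568855
n=13: y≈-14.568855, sp=-3, e=sp−y≈11.568855; I≈-5.778739, D=e−e_prev≈21.742042; u=3/2·11.568855+1·(-5.778739)+5/4·21.742042≈38.752095; next y=-1/10·(-14.568855)+1/4·38.752095≈11.144909
n=14: y≈11.144909, sp=-3, e=sp−y≈-14.144909; I≈-19.923648, D=e−e_prev≈-25.713764; u=3/2·(-14.144909)+1·(-19.923648)+5/4·(-25.713764)≈-73.283217; next y=-1/10·11.144909+1/4·(-73.283217)≈-19.435295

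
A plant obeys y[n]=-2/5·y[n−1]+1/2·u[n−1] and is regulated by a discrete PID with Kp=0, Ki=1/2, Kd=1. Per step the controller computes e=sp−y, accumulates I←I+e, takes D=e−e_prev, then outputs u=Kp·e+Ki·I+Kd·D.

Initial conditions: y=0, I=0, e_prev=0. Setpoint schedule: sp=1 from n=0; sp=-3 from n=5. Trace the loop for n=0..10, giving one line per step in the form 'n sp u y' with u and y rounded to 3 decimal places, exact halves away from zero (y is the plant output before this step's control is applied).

0 1 1.500 0.000
1 1 -0.125 0.750
2 1 2.419 -0.363
3 1 -0.588 1.354
4 1 4.237 -0.836
5 -3 -7.968 2.453
6 -3 7.721 -4.965
7 -3 -14.932 5.846
8 -3 14.933 -9.804
9 -3 -29.104 11.388
10 -3 30.637 -19.107

(exact arithmetic carried between steps; '≈' marks a value shown rounded to 6 d.p. or computed from one; I and e_prev carry over from the previous line; the table rounds u and y to 3 d.p., halves away from zero)
n=0: y=0, sp=1, e=sp−y=1; I=1, D=e−e_prev=1; u=0·1+1/2·1+1·1=1.5; next y=-2/5·0+1/2·1.5=0.75
n=1: y=0.75, sp=1, e=sp−y=0.25; I=1.25, D=e−e_prev=-0.75; u=0·0.25+1/2·1.25+1·(-0.75)=-0.125; next y=-2/5·0.75+1/2·(-0.125)=-0.3625
n=2: y=-0.3625, sp=1, e=sp−y=1.3625; I=2.6125, D=e−e_prev=1.1125; u=0·1.3625+1/2·2.6125+1·1.1125=2.41875; next y=-2/5·(-0.3625)+1/2·2.41875=1.354375
n=3: y=1.354375, sp=1, e=sp−y=-0.354375; I=2.258125, D=e−e_prev=-1.716875; u=0·(-0.354375)+1/2·2.258125+1·(-1.716875)≈-0.587813; next y=-2/5·1.354375+1/2·(-0.587813)≈-0.835656
n=4: y≈-0.835656, sp=1, e=sp−y≈1.835656; I≈4.093781, D=e−e_prev≈2.190031; u=0·1.835656+1/2·4.093781+1·2.190031≈4.236922; next y=-2/5·(-0.835656)+1/2·4.236922≈2.452723
n=5: y≈2.452723, sp=-3, e=sp−y≈-5.452723; I≈-1.358942, D=e−e_prev≈-7.288380; u=0·(-5.452723)+1/2·(-1.358942)+1·(-7.288380)≈-7.967851; next y=-2/5·2.452723+1/2·(-7.967851)≈-4.965015
n=6: y≈-4.965015, sp=-3, e=sp−y≈1.965015; I≈0.606073, D=e−e_prev≈7.417738; u=0·1.965015+1/2·0.606073+1·7.417738≈7.720774; next y=-2/5·(-4.965015)+1/2·7.720774≈5.846393
n=7: y≈5.846393, sp=-3, e=sp−y≈-8.846393; I≈-8.240321, D=e−e_prev≈-10.811408; u=0·(-8.846393)+1/2·(-8.240321)+1·(-10.811408)≈-14.931568; next y=-2/5·5.846393+1/2·(-14.931568)≈-9.804341
n=8: y≈-9.804341, sp=-3, e=sp−y≈6.804341; I≈-1.435979, D=e−e_prev≈15.650735; u=0·6.804341+1/2·(-1.435979)+1·15.650735≈14.932745; next y=-2/5·(-9.804341)+1/2·14.932745≈11.388109
n=9: y≈11.388109, sp=-3, e=sp−y≈-14.388109; I≈-15.824088, D=e−e_prev≈-21.192450; u=0·(-14.388109)+1/2·(-15.824088)+1·(-21.192450)≈-29.104494; next y=-2/5·11.388109+1/2·(-29.104494)≈-19.107491
n=10: y≈-19.107491, sp=-3, e=sp−y≈16.107491; I≈0.283403, D=e−e_prev≈30.495600; u=0·16.107491+1/2·0.283403+1·30.495600≈30.637301; next y=-2/5·(-19.107491)+1/2·30.637301≈22.961647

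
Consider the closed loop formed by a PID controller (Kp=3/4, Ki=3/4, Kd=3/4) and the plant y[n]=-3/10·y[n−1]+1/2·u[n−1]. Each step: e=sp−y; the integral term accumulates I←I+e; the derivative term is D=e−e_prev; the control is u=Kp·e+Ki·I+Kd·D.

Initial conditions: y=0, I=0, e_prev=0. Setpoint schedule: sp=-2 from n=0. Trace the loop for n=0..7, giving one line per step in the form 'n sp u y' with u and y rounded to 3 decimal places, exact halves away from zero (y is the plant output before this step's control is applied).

(exact arithmetic carried between steps; '≈' marks a value shown rounded to 6 d.p. or computed from one; I and e_prev carry over from the previous line; the table rounds u and y to 3 d.p., halves away from zero)
n=0: y=0, sp=-2, e=sp−y=-2; I=-2, D=e−e_prev=-2; u=3/4·(-2)+3/4·(-2)+3/4·(-2)=-4.5; next y=-3/10·0+1/2·(-4.5)=-2.25
n=1: y=-2.25, sp=-2, e=sp−y=0.25; I=-1.75, D=e−e_prev=2.25; u=3/4·0.25+3/4·(-1.75)+3/4·2.25=0.5625; next y=-3/10·(-2.25)+1/2·0.5625=0.95625
n=2: y=0.95625, sp=-2, e=sp−y=-2.95625; I=-4.70625, D=e−e_prev=-3.20625; u=3/4·(-2.95625)+3/4·(-4.70625)+3/4·(-3.20625)≈-8.151563; next y=-3/10·0.95625+1/2·(-8.151563)≈-4.362656
n=3: y≈-4.362656, sp=-2, e=sp−y≈2.362656; I≈-2.343594, D=e−e_prev≈5.318906; u=3/4·2.362656+3/4·(-2.343594)+3/4·5.318906≈4.003477; next y=-3/10·(-4.362656)+1/2·4.003477≈3.310535
n=4: y≈3.310535, sp=-2, e=sp−y≈-5.310535; I≈-7.654129, D=e−e_prev≈-7.673191; u=3/4·(-5.310535)+3/4·(-7.654129)+3/4·(-7.673191)≈-15.478392; next y=-3/10·3.310535+1/2·(-15.478392)≈-8.732356
n=5: y≈-8.732356, sp=-2, e=sp−y≈6.732356; I≈-0.921773, D=e−e_prev≈12.042892; u=3/4·6.732356+3/4·(-0.921773)+3/4·12.042892≈13.390106; next y=-3/10·(-8.732356)+1/2·13.390106≈9.314760
n=6: y≈9.314760, sp=-2, e=sp−y≈-11.314760; I≈-12.236533, D=e−e_prev≈-18.047116; u=3/4·(-11.314760)+3/4·(-12.236533)+3/4·(-18.047116)≈-31.198807; next y=-3/10·9.314760+1/2·(-31.198807)≈-18.393832
n=7: y≈-18.393832, sp=-2, e=sp−y≈16.393832; I≈4.157299, D=e−e_prev≈27.708592; u=3/4·16.393832+3/4·4.157299+3/4·27.708592≈36.194792; next y=-3/10·(-18.393832)+1/2·36.194792≈23.615545

0 -2 -4.500 0.000
1 -2 0.563 -2.250
2 -2 -8.152 0.956
3 -2 4.003 -4.363
4 -2 -15.478 3.311
5 -2 13.390 -8.732
6 -2 -31.199 9.315
7 -2 36.195 -18.394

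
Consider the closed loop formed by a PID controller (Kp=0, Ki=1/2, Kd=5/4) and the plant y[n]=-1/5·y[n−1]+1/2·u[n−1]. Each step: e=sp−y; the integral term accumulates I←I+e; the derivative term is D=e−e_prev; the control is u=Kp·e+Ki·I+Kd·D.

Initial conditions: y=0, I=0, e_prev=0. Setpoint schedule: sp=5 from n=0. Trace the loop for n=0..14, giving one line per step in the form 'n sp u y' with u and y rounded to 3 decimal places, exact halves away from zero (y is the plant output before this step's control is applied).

0 5 8.750 0.000
1 5 -2.656 4.375
2 5 14.637 -2.203
3 5 -7.418 7.759
4 5 26.440 -5.261
5 5 -18.887 14.272
6 5 47.390 -12.298
7 5 -44.465 26.155
8 5 86.856 -27.464
9 5 -97.608 48.921
10 5 164.052 -58.588
11 5 -205.120 93.744
12 5 317.265 -121.309
13 5 -420.752 182.894
14 5 622.790 -246.955

(exact arithmetic carried between steps; '≈' marks a value shown rounded to 6 d.p. or computed from one; I and e_prev carry over from the previous line; the table rounds u and y to 3 d.p., halves away from zero)
n=0: y=0, sp=5, e=sp−y=5; I=5, D=e−e_prev=5; u=0·5+1/2·5+5/4·5=8.75; next y=-1/5·0+1/2·8.75=4.375
n=1: y=4.375, sp=5, e=sp−y=0.625; I=5.625, D=e−e_prev=-4.375; u=0·0.625+1/2·5.625+5/4·(-4.375)=-2.65625; next y=-1/5·4.375+1/2·(-2.65625)=-2.203125
n=2: y=-2.203125, sp=5, e=sp−y=7.203125; I=12.828125, D=e−e_prev=6.578125; u=0·7.203125+1/2·12.828125+5/4·6.578125≈14.636719; next y=-1/5·(-2.203125)+1/2·14.636719≈7.758984
n=3: y≈7.758984, sp=5, e=sp−y≈-2.758984; I≈10.069141, D=e−e_prev≈-9.962109; u=0·(-2.758984)+1/2·10.069141+5/4·(-9.962109)≈-7.418066; next y=-1/5·7.758984+1/2·(-7.418066)≈-5.260830
n=4: y≈-5.260830, sp=5, e=sp−y≈10.260830; I≈20.329971, D=e−e_prev≈13.019814; u=0·10.260830+1/2·20.329971+5/4·13.019814≈26.439753; next y=-1/5·(-5.260830)+1/2·26.439753≈14.272043
n=5: y≈14.272043, sp=5, e=sp−y≈-9.272043; I≈11.057928, D=e−e_prev≈-19.532873; u=0·(-9.272043)+1/2·11.057928+5/4·(-19.532873)≈-18.887127; next y=-1/5·14.272043+1/2·(-18.887127)≈-12.297972
n=6: y≈-12.297972, sp=5, e=sp−y≈17.297972; I≈28.355900, D=e−e_prev≈26.570015; u=0·17.297972+1/2·28.355900+5/4·26.570015≈47.390468; next y=-1/5·(-12.297972)+1/2·47.390468≈26.154829
n=7: y≈26.154829, sp=5, e=sp−y≈-21.154829; I≈7.201071, D=e−e_prev≈-38.452801; u=0·(-21.154829)+1/2·7.201071+5/4·(-38.452801)≈-44.465465; next y=-1/5·26.154829+1/2·(-44.465465)≈-27.463698
n=8: y≈-27.463698, sp=5, e=sp−y≈32.463698; I≈39.664770, D=e−e_prev≈53.618527; u=0·32.463698+1/2·39.664770+5/4·53.618527≈86.855544; next y=-1/5·(-27.463698)+1/2·86.855544≈48.920511
n=9: y≈48.920511, sp=5, e=sp−y≈-43.920511; I≈-4.255742, D=e−e_prev≈-76.384210; u=0·(-43.920511)+1/2·(-4.255742)+5/4·(-76.384210)≈-97.608133; next y=-1/5·48.920511+1/2·(-97.608133)≈-58.588169
n=10: y≈-58.588169, sp=5, e=sp−y≈63.588169; I≈59.332427, D=e−e_prev≈107.508680; u=0·63.588169+1/2·59.332427+5/4·107.508680≈164.052064; next y=-1/5·(-58.588169)+1/2·164.052064≈93.743666
n=11: y≈93.743666, sp=5, e=sp−y≈-88.743666; I≈-29.411239, D=e−e_prev≈-152.331835; u=0·(-88.743666)+1/2·(-29.411239)+5/4·(-152.331835)≈-205.120413; next y=-1/5·93.743666+1/2·(-205.120413)≈-121.308939
n=12: y≈-121.308939, sp=5, e=sp−y≈126.308939; I≈96.897701, D=e−e_prev≈215.052605; u=0·126.308939+1/2·96.897701+5/4·215.052605≈317.264607; next y=-1/5·(-121.308939)+1/2·317.264607≈182.894091
n=13: y≈182.894091, sp=5, e=sp−y≈-177.894091; I≈-80.996391, D=e−e_prev≈-304.203031; u=0·(-177.894091)+1/2·(-80.996391)+5/4·(-304.203031)≈-420.751984; next y=-1/5·182.894091+1/2·(-420.751984)≈-246.954810
n=14: y≈-246.954810, sp=5, e=sp−y≈251.954810; I≈170.958420, D=e−e_prev≈429.848901; u=0·251.954810+1/2·170.958420+5/4·429.848901≈622.790336; next y=-1/5·(-246.954810)+1/2·622.790336≈360.786130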